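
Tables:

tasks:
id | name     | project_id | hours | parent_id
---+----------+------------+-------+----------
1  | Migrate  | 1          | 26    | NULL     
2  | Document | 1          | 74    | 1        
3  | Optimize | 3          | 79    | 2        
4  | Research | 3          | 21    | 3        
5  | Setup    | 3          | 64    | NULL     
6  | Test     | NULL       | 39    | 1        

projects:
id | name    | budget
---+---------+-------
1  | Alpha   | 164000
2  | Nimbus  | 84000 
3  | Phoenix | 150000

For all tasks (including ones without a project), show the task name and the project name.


LEFT JOIN keeps every row from tasks (the left table); where project_id has no match in projects, the project columns become NULL. Walk through each task:
  - task 1 (Migrate): project_id=1 -> matches Alpha
  - task 2 (Document): project_id=1 -> matches Alpha
  - task 3 (Optimize): project_id=3 -> matches Phoenix
  - task 4 (Research): project_id=3 -> matches Phoenix
  - task 5 (Setup): project_id=3 -> matches Phoenix
  - task 6 (Test): project_id=NULL, no match -> kept with NULL
All 6 rows appear; 1 has NULL project.

SQL:
SELECT a.name, b.name AS project
FROM tasks a
LEFT JOIN projects b ON a.project_id = b.id

Result:
name     | project
---------+--------
Migrate  | Alpha  
Document | Alpha  
Optimize | Phoenix
Research | Phoenix
Setup    | Phoenix
Test     | NULL   


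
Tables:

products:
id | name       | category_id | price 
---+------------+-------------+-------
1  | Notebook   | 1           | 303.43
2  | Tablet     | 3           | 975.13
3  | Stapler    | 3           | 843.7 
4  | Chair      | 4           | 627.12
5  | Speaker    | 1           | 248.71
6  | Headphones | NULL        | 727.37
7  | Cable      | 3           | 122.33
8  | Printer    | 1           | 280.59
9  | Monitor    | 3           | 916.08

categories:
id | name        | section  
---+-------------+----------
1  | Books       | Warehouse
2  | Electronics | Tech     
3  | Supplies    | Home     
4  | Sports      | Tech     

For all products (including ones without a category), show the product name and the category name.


LEFT JOIN keeps every row from products (the left table); where category_id has no match in categories, the category columns become NULL. Walk through each product:
  - product 1 (Notebook): category_id=1 -> matches Books
  - product 2 (Tablet): category_id=3 -> matches Supplies
  - product 3 (Stapler): category_id=3 -> matches Supplies
  - product 4 (Chair): category_id=4 -> matches Sports
  - product 5 (Speaker): category_id=1 -> matches Books
  - product 6 (Headphones): category_id=NULL, no match -> kept with NULL
  - product 7 (Cable): category_id=3 -> matches Supplies
  - product 8 (Printer): category_id=1 -> matches Books
  - product 9 (Monitor): category_id=3 -> matches Supplies
All 9 rows appear; 1 has NULL category.

SQL:
SELECT a.name, b.name AS category
FROM products a
LEFT JOIN categories b ON a.category_id = b.id

Result:
name       | category
-----------+---------
Notebook   | Books   
Tablet     | Supplies
Stapler    | Supplies
Chair      | Sports  
Speaker    | Books   
Headphones | NULL    
Cable      | Supplies
Printer    | Books   
Monitor    | Supplies


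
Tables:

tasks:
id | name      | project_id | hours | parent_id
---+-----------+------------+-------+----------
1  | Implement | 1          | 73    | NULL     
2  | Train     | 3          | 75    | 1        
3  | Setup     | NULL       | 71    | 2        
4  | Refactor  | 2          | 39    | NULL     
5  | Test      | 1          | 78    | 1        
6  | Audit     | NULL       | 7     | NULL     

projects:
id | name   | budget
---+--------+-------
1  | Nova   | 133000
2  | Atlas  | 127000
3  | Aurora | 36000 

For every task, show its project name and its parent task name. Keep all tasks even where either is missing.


Two LEFT JOINs from the same base table tasks: one to projects via project_id, one to tasks itself via parent_id. Both are LEFT so every task is preserved.
Match against projects:
  - task 1 (Implement): project_id=1 -> matches Nova
  - task 2 (Train): project_id=3 -> matches Aurora
  - task 3 (Setup): project_id=NULL, no match -> kept with NULL
  - task 4 (Refactor): project_id=2 -> matches Atlas
  - task 5 (Test): project_id=1 -> matches Nova
  - task 6 (Audit): project_id=NULL, no match -> kept with NULL
Match against tasks (self):
  - task 1 (Implement): parent_id=NULL -> NULL
  - task 2 (Train): parent_id=1 -> Implement
  - task 3 (Setup): parent_id=2 -> Train
  - task 4 (Refactor): parent_id=NULL -> NULL
  - task 5 (Test): parent_id=1 -> Implement
  - task 6 (Audit): parent_id=NULL -> NULL

SQL:
SELECT a.name, b.name AS project, c.name AS parent
FROM tasks a
LEFT JOIN projects b ON a.project_id = b.id
LEFT JOIN tasks c ON a.parent_id = c.id

Result:
name      | project | parent   
----------+---------+----------
Implement | Nova    | NULL     
Train     | Aurora  | Implement
Setup     | NULL    | Train    
Refactor  | Atlas   | NULL     
Test      | Nova    | Implement
Audit     | NULL    | NULL     


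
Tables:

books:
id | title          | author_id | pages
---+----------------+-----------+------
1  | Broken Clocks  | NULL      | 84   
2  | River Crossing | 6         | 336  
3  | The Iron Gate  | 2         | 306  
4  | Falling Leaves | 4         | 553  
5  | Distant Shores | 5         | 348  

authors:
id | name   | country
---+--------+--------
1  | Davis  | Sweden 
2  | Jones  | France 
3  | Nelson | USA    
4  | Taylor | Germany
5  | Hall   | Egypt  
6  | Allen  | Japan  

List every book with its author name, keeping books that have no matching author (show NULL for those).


LEFT JOIN keeps every row from books (the left table); where author_id has no match in authors, the author columns become NULL. Walk through each book:
  - book 1 (Broken Clocks): author_id=NULL, no match -> kept with NULL
  - book 2 (River Crossing): author_id=6 -> matches Allen
  - book 3 (The Iron Gate): author_id=2 -> matches Jones
  - book 4 (Falling Leaves): author_id=4 -> matches Taylor
  - book 5 (Distant Shores): author_id=5 -> matches Hall
All 5 rows appear; 1 has NULL author.

SQL:
SELECT a.title, b.name AS author
FROM books a
LEFT JOIN authors b ON a.author_id = b.id

Result:
title          | author
---------------+-------
Broken Clocks  | NULL  
River Crossing | Allen 
The Iron Gate  | Jones 
Falling Leaves | Taylor
Distant Shores | Hall  


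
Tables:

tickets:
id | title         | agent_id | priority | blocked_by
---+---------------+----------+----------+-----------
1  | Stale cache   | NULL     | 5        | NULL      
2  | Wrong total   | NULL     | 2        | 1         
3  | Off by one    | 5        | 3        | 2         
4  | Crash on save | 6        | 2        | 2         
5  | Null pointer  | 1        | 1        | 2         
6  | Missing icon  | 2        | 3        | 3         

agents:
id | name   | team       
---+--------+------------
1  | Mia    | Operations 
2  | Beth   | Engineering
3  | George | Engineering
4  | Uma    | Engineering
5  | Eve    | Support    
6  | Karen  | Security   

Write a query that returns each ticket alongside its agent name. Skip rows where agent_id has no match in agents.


INNER JOIN keeps only tickets rows whose agent_id matches an id in agents. Walk through each ticket:
  - ticket 1 (Stale cache): agent_id=NULL, no match -> dropped
  - ticket 2 (Wrong total): agent_id=NULL, no match -> dropped
  - ticket 3 (Off by one): agent_id=5 -> matches Eve
  - ticket 4 (Crash on save): agent_id=6 -> matches Karen
  - ticket 5 (Null pointer): agent_id=1 -> matches Mia
  - ticket 6 (Missing icon): agent_id=2 -> matches Beth
So 2 of 6 rows are dropped.

SQL:
SELECT a.title, b.name AS agent
FROM tickets a
INNER JOIN agents b ON a.agent_id = b.id

Result:
title         | agent
--------------+------
Off by one    | Eve  
Crash on save | Karen
Null pointer  | Mia  
Missing icon  | Beth 


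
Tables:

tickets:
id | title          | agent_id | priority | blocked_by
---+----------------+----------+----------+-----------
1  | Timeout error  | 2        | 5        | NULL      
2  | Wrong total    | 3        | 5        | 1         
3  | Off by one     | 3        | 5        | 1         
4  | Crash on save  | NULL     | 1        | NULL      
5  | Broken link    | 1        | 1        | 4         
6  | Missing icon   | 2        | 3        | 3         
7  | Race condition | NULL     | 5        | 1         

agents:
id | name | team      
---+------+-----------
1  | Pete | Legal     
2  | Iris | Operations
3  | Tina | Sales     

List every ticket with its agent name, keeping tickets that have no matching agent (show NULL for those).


LEFT JOIN keeps every row from tickets (the left table); where agent_id has no match in agents, the agent columns become NULL. Walk through each ticket:
  - ticket 1 (Timeout error): agent_id=2 -> matches Iris
  - ticket 2 (Wrong total): agent_id=3 -> matches Tina
  - ticket 3 (Off by one): agent_id=3 -> matches Tina
  - ticket 4 (Crash on save): agent_id=NULL, no match -> kept with NULL
  - ticket 5 (Broken link): agent_id=1 -> matches Pete
  - ticket 6 (Missing icon): agent_id=2 -> matches Iris
  - ticket 7 (Race condition): agent_id=NULL, no match -> kept with NULL
All 7 rows appear; 2 have NULL agent.

SQL:
SELECT a.title, b.name AS agent
FROM tickets a
LEFT JOIN agents b ON a.agent_id = b.id

Result:
title          | agent
---------------+------
Timeout error  | Iris 
Wrong total    | Tina 
Off by one     | Tina 
Crash on save  | NULL 
Broken link    | Pete 
Missing icon   | Iris 
Race condition | NULL 


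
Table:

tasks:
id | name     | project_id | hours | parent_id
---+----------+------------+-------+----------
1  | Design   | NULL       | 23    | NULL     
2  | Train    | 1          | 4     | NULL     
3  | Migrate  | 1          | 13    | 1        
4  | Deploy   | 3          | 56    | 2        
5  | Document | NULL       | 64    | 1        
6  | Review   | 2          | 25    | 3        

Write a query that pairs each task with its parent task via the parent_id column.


This is a self-join: tasks is joined to a second copy of itself, matching each row's parent_id to another row's id. Use LEFT JOIN so rows with parent_id=NULL are kept.
  - task 1 (Design): parent_id=NULL -> NULL
  - task 2 (Train): parent_id=NULL -> NULL
  - task 3 (Migrate): parent_id=1 -> Design
  - task 4 (Deploy): parent_id=2 -> Train
  - task 5 (Document): parent_id=1 -> Design
  - task 6 (Review): parent_id=3 -> Migrate

SQL:
SELECT a.name AS item, b.name AS parent
FROM tasks a
LEFT JOIN tasks b ON a.parent_id = b.id

Result:
item     | parent 
---------+--------
Design   | NULL   
Train    | NULL   
Migrate  | Design 
Deploy   | Train  
Document | Design 
Review   | Migrate


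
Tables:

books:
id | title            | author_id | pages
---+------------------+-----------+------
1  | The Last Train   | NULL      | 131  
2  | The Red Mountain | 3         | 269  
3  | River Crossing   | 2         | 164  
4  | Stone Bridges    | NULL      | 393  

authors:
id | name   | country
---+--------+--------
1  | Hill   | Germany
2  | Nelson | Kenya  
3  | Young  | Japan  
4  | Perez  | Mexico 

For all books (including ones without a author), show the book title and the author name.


LEFT JOIN keeps every row from books (the left table); where author_id has no match in authors, the author columns become NULL. Walk through each book:
  - book 1 (The Last Train): author_id=NULL, no match -> kept with NULL
  - book 2 (The Red Mountain): author_id=3 -> matches Young
  - book 3 (River Crossing): author_id=2 -> matches Nelson
  - book 4 (Stone Bridges): author_id=NULL, no match -> kept with NULL
All 4 rows appear; 2 have NULL author.

SQL:
SELECT a.title, b.name AS author
FROM books a
LEFT JOIN authors b ON a.author_id = b.id

Result:
title            | author
-----------------+-------
The Last Train   | NULL  
The Red Mountain | Young 
River Crossing   | Nelson
Stone Bridges    | NULL  


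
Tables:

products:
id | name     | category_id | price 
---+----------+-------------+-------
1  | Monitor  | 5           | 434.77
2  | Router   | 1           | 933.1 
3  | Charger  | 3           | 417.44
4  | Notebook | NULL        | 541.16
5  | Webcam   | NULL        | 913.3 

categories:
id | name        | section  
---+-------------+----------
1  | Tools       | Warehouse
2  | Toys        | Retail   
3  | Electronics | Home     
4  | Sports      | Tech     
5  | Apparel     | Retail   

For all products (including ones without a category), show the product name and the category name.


LEFT JOIN keeps every row from products (the left table); where category_id has no match in categories, the category columns become NULL. Walk through each product:
  - product 1 (Monitor): category_id=5 -> matches Apparel
  - product 2 (Router): category_id=1 -> matches Tools
  - product 3 (Charger): category_id=3 -> matches Electronics
  - product 4 (Notebook): category_id=NULL, no match -> kept with NULL
  - product 5 (Webcam): category_id=NULL, no match -> kept with NULL
All 5 rows appear; 2 have NULL category.

SQL:
SELECT a.name, b.name AS category
FROM products a
LEFT JOIN categories b ON a.category_id = b.id

Result:
name     | category   
---------+------------
Monitor  | Apparel    
Router   | Tools      
Charger  | Electronics
Notebook | NULL       
Webcam   | NULL       


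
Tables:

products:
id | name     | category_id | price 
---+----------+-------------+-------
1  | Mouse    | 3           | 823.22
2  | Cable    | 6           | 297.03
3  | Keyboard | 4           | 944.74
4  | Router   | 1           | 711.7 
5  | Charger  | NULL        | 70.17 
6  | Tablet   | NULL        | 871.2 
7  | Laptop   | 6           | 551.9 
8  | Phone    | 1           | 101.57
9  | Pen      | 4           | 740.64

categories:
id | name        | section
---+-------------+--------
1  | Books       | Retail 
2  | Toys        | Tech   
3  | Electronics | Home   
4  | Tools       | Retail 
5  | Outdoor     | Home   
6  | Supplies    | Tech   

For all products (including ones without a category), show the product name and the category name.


LEFT JOIN keeps every row from products (the left table); where category_id has no match in categories, the category columns become NULL. Walk through each product:
  - product 1 (Mouse): category_id=3 -> matches Electronics
  - product 2 (Cable): category_id=6 -> matches Supplies
  - product 3 (Keyboard): category_id=4 -> matches Tools
  - product 4 (Router): category_id=1 -> matches Books
  - product 5 (Charger): category_id=NULL, no match -> kept with NULL
  - product 6 (Tablet): category_id=NULL, no match -> kept with NULL
  - product 7 (Laptop): category_id=6 -> matches Supplies
  - product 8 (Phone): category_id=1 -> matches Books
  - product 9 (Pen): category_id=4 -> matches Tools
All 9 rows appear; 2 have NULL category.

SQL:
SELECT a.name, b.name AS category
FROM products a
LEFT JOIN categories b ON a.category_id = b.id

Result:
name     | category   
---------+------------
Mouse    | Electronics
Cable    | Supplies   
Keyboard | Tools      
Router   | Books      
Charger  | NULL       
Tablet   | NULL       
Laptop   | Supplies   
Phone    | Books      
Pen      | Tools      


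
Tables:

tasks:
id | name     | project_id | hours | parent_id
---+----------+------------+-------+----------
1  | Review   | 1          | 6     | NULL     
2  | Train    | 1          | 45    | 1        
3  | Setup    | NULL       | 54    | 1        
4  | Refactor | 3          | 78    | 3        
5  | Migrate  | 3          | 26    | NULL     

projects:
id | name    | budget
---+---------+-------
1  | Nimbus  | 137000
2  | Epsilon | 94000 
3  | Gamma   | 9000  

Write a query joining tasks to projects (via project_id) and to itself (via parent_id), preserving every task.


Two LEFT JOINs from the same base table tasks: one to projects via project_id, one to tasks itself via parent_id. Both are LEFT so every task is preserved.
Match against projects:
  - task 1 (Review): project_id=1 -> matches Nimbus
  - task 2 (Train): project_id=1 -> matches Nimbus
  - task 3 (Setup): project_id=NULL, no match -> kept with NULL
  - task 4 (Refactor): project_id=3 -> matches Gamma
  - task 5 (Migrate): project_id=3 -> matches Gamma
Match against tasks (self):
  - task 1 (Review): parent_id=NULL -> NULL
  - task 2 (Train): parent_id=1 -> Review
  - task 3 (Setup): parent_id=1 -> Review
  - task 4 (Refactor): parent_id=3 -> Setup
  - task 5 (Migrate): parent_id=NULL -> NULL

SQL:
SELECT a.name, b.name AS project, c.name AS parent
FROM tasks a
LEFT JOIN projects b ON a.project_id = b.id
LEFT JOIN tasks c ON a.parent_id = c.id

Result:
name     | project | parent
---------+---------+-------
Review   | Nimbus  | NULL  
Train    | Nimbus  | Review
Setup    | NULL    | Review
Refactor | Gamma   | Setup 
Migrate  | Gamma   | NULL  


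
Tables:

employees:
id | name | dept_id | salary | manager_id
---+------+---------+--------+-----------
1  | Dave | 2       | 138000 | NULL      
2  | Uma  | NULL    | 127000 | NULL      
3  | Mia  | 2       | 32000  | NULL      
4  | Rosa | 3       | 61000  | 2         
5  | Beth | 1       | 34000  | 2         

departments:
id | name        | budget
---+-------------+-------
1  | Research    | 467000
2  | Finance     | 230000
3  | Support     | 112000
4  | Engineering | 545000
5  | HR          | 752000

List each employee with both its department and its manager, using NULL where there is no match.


Two LEFT JOINs from the same base table employees: one to departments via dept_id, one to employees itself via manager_id. Both are LEFT so every employee is preserved.
Match against departments:
  - employee 1 (Dave): dept_id=2 -> matches Finance
  - employee 2 (Uma): dept_id=NULL, no match -> kept with NULL
  - employee 3 (Mia): dept_id=2 -> matches Finance
  - employee 4 (Rosa): dept_id=3 -> matches Support
  - employee 5 (Beth): dept_id=1 -> matches Research
Match against employees (self):
  - employee 1 (Dave): manager_id=NULL -> NULL
  - employee 2 (Uma): manager_id=NULL -> NULL
  - employee 3 (Mia): manager_id=NULL -> NULL
  - employee 4 (Rosa): manager_id=2 -> Uma
  - employee 5 (Beth): manager_id=2 -> Uma

SQL:
SELECT a.name, b.name AS department, c.name AS manager
FROM employees a
LEFT JOIN departments b ON a.dept_id = b.id
LEFT JOIN employees c ON a.manager_id = c.id

Result:
name | department | manager
-----+------------+--------
Dave | Finance    | NULL   
Uma  | NULL       | NULL   
Mia  | Finance    | NULL   
Rosa | Support    | Uma    
Beth | Research   | Uma    


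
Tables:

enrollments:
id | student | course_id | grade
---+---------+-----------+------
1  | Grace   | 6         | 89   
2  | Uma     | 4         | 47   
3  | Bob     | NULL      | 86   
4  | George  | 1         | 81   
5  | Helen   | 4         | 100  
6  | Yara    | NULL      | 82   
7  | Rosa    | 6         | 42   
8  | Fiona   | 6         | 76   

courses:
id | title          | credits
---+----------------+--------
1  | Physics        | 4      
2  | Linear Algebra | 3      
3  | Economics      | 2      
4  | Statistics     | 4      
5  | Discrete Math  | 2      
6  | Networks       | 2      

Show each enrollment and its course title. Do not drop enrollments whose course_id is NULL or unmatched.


LEFT JOIN keeps every row from enrollments (the left table); where course_id has no match in courses, the course columns become NULL. Walk through each enrollment:
  - enrollment 1 (Grace): course_id=6 -> matches Networks
  - enrollment 2 (Uma): course_id=4 -> matches Statistics
  - enrollment 3 (Bob): course_id=NULL, no match -> kept with NULL
  - enrollment 4 (George): course_id=1 -> matches Physics
  - enrollment 5 (Helen): course_id=4 -> matches Statistics
  - enrollment 6 (Yara): course_id=NULL, no match -> kept with NULL
  - enrollment 7 (Rosa): course_id=6 -> matches Networks
  - enrollment 8 (Fiona): course_id=6 -> matches Networks
All 8 rows appear; 2 have NULL course.

SQL:
SELECT a.student, b.title AS course
FROM enrollments a
LEFT JOIN courses b ON a.course_id = b.id

Result:
student | course    
--------+-----------
Grace   | Networks  
Uma     | Statistics
Bob     | NULL      
George  | Physics   
Helen   | Statistics
Yara    | NULL      
Rosa    | Networks  
Fiona   | Networks  


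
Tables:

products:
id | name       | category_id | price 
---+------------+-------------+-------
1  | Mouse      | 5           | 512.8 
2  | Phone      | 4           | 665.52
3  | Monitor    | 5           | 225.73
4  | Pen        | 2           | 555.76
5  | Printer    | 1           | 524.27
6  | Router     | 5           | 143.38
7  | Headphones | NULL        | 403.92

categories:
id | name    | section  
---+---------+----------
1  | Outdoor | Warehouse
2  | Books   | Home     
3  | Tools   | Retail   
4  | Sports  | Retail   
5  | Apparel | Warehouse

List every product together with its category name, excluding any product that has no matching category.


INNER JOIN keeps only products rows whose category_id matches an id in categories. Walk through each product:
  - product 1 (Mouse): category_id=5 -> matches Apparel
  - product 2 (Phone): category_id=4 -> matches Sports
  - product 3 (Monitor): category_id=5 -> matches Apparel
  - product 4 (Pen): category_id=2 -> matches Books
  - product 5 (Printer): category_id=1 -> matches Outdoor
  - product 6 (Router): category_id=5 -> matches Apparel
  - product 7 (Headphones): category_id=NULL, no match -> dropped
So 1 of 7 rows is dropped.

SQL:
SELECT a.name, b.name AS category
FROM products a
INNER JOIN categories b ON a.category_id = b.id

Result:
name    | category
--------+---------
Mouse   | Apparel 
Phone   | Sports  
Monitor | Apparel 
Pen     | Books   
Printer | Outdoor 
Router  | Apparel 


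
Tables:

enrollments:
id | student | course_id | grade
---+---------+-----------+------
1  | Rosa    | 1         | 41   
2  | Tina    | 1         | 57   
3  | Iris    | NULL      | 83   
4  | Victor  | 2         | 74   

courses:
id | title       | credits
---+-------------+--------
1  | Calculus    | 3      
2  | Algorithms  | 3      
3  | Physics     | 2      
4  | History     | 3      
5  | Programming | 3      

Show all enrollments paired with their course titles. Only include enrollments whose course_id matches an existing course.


INNER JOIN keeps only enrollments rows whose course_id matches an id in courses. Walk through each enrollment:
  - enrollment 1 (Rosa): course_id=1 -> matches Calculus
  - enrollment 2 (Tina): course_id=1 -> matches Calculus
  - enrollment 3 (Iris): course_id=NULL, no match -> dropped
  - enrollment 4 (Victor): course_id=2 -> matches Algorithms
So 1 of 4 rows is dropped.

SQL:
SELECT a.student, b.title AS course
FROM enrollments a
INNER JOIN courses b ON a.course_id = b.id

Result:
student | course    
--------+-----------
Rosa    | Calculus  
Tina    | Calculus  
Victor  | Algorithms


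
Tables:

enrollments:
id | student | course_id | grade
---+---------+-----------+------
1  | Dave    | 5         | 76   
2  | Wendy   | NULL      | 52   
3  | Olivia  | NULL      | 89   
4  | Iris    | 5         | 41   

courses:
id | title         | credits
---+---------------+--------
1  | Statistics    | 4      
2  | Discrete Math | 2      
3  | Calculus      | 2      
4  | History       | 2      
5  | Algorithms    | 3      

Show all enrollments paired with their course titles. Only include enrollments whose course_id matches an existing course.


INNER JOIN keeps only enrollments rows whose course_id matches an id in courses. Walk through each enrollment:
  - enrollment 1 (Dave): course_id=5 -> matches Algorithms
  - enrollment 2 (Wendy): course_id=NULL, no match -> dropped
  - enrollment 3 (Olivia): course_id=NULL, no match -> dropped
  - enrollment 4 (Iris): course_id=5 -> matches Algorithms
So 2 of 4 rows are dropped.

SQL:
SELECT a.student, b.title AS course
FROM enrollments a
INNER JOIN courses b ON a.course_id = b.id

Result:
student | course    
--------+-----------
Dave    | Algorithms
Iris    | Algorithms


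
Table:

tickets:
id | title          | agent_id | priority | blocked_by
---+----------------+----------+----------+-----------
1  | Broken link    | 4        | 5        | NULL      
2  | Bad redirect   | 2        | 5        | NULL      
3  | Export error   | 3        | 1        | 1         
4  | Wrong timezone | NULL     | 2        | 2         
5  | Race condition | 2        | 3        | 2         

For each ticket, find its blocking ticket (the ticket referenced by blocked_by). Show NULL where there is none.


This is a self-join: tickets is joined to a second copy of itself, matching each row's blocked_by to another row's id. Use LEFT JOIN so rows with blocked_by=NULL are kept.
  - ticket 1 (Broken link): blocked_by=NULL -> NULL
  - ticket 2 (Bad redirect): blocked_by=NULL -> NULL
  - ticket 3 (Export error): blocked_by=1 -> Broken link
  - ticket 4 (Wrong timezone): blocked_by=2 -> Bad redirect
  - ticket 5 (Race condition): blocked_by=2 -> Bad redirect

SQL:
SELECT a.title AS item, b.title AS blocked_by
FROM tickets a
LEFT JOIN tickets b ON a.blocked_by = b.id

Result:
item           | blocked_by  
---------------+-------------
Broken link    | NULL        
Bad redirect   | NULL        
Export error   | Broken link 
Wrong timezone | Bad redirect
Race condition | Bad redirect


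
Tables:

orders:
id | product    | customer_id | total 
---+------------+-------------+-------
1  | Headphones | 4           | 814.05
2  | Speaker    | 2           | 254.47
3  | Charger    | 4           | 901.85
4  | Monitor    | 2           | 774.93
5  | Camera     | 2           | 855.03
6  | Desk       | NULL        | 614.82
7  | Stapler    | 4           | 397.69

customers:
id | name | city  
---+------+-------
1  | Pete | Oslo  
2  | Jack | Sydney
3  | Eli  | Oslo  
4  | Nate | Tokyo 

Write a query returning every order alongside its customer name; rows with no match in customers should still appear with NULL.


LEFT JOIN keeps every row from orders (the left table); where customer_id has no match in customers, the customer columns become NULL. Walk through each order:
  - order 1 (Headphones): customer_id=4 -> matches Nate
  - order 2 (Speaker): customer_id=2 -> matches Jack
  - order 3 (Charger): customer_id=4 -> matches Nate
  - order 4 (Monitor): customer_id=2 -> matches Jack
  - order 5 (Camera): customer_id=2 -> matches Jack
  - order 6 (Desk): customer_id=NULL, no match -> kept with NULL
  - order 7 (Stapler): customer_id=4 -> matches Nate
All 7 rows appear; 1 has NULL customer.

SQL:
SELECT a.product, b.name AS customer
FROM orders a
LEFT JOIN customers b ON a.customer_id = b.id

Result:
product    | customer
-----------+---------
Headphones | Nate    
Speaker    | Jack    
Charger    | Nate    
Monitor    | Jack    
Camera     | Jack    
Desk       | NULL    
Stapler    | Nate    


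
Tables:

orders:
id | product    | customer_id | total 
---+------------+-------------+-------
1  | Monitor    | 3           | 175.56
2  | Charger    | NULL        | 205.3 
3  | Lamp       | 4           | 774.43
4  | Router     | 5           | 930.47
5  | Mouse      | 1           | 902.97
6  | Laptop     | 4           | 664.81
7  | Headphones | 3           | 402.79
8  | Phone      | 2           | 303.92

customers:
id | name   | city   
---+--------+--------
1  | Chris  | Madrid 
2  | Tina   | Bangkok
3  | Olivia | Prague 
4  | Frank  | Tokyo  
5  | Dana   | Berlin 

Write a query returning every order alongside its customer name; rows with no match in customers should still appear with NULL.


LEFT JOIN keeps every row from orders (the left table); where customer_id has no match in customers, the customer columns become NULL. Walk through each order:
  - order 1 (Monitor): customer_id=3 -> matches Olivia
  - order 2 (Charger): customer_id=NULL, no match -> kept with NULL
  - order 3 (Lamp): customer_id=4 -> matches Frank
  - order 4 (Router): customer_id=5 -> matches Dana
  - order 5 (Mouse): customer_id=1 -> matches Chris
  - order 6 (Laptop): customer_id=4 -> matches Frank
  - order 7 (Headphones): customer_id=3 -> matches Olivia
  - order 8 (Phone): customer_id=2 -> matches Tina
All 8 rows appear; 1 has NULL customer.

SQL:
SELECT a.product, b.name AS customer
FROM orders a
LEFT JOIN customers b ON a.customer_id = b.id

Result:
product    | customer
-----------+---------
Monitor    | Olivia  
Charger    | NULL    
Lamp       | Frank   
Router     | Dana    
Mouse      | Chris   
Laptop     | Frank   
Headphones | Olivia  
Phone      | Tina    


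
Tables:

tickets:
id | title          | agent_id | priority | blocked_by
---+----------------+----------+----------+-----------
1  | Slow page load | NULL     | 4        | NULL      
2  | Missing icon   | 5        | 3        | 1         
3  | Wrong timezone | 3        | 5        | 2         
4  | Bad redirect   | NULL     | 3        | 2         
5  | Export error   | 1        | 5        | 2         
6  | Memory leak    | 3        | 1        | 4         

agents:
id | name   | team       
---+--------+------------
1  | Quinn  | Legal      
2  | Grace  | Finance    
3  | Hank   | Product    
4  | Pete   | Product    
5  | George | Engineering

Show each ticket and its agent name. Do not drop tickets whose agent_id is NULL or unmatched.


LEFT JOIN keeps every row from tickets (the left table); where agent_id has no match in agents, the agent columns become NULL. Walk through each ticket:
  - ticket 1 (Slow page load): agent_id=NULL, no match -> kept with NULL
  - ticket 2 (Missing icon): agent_id=5 -> matches George
  - ticket 3 (Wrong timezone): agent_id=3 -> matches Hank
  - ticket 4 (Bad redirect): agent_id=NULL, no match -> kept with NULL
  - ticket 5 (Export error): agent_id=1 -> matches Quinn
  - ticket 6 (Memory leak): agent_id=3 -> matches Hank
All 6 rows appear; 2 have NULL agent.

SQL:
SELECT a.title, b.name AS agent
FROM tickets a
LEFT JOIN agents b ON a.agent_id = b.id

Result:
title          | agent 
---------------+-------
Slow page load | NULL  
Missing icon   | George
Wrong timezone | Hank  
Bad redirect   | NULL  
Export error   | Quinn 
Memory leak    | Hank  


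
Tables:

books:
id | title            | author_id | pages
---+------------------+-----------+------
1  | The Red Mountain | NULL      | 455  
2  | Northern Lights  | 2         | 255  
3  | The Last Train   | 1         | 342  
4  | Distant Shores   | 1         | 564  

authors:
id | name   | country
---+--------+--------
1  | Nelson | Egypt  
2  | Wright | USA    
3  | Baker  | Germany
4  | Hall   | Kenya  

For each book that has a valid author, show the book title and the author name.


INNER JOIN keeps only books rows whose author_id matches an id in authors. Walk through each book:
  - book 1 (The Red Mountain): author_id=NULL, no match -> dropped
  - book 2 (Northern Lights): author_id=2 -> matches Wright
  - book 3 (The Last Train): author_id=1 -> matches Nelson
  - book 4 (Distant Shores): author_id=1 -> matches Nelson
So 1 of 4 rows is dropped.

SQL:
SELECT a.title, b.name AS author
FROM books a
INNER JOIN authors b ON a.author_id = b.id

Result:
title           | author
----------------+-------
Northern Lights | Wright
The Last Train  | Nelson
Distant Shores  | Nelson


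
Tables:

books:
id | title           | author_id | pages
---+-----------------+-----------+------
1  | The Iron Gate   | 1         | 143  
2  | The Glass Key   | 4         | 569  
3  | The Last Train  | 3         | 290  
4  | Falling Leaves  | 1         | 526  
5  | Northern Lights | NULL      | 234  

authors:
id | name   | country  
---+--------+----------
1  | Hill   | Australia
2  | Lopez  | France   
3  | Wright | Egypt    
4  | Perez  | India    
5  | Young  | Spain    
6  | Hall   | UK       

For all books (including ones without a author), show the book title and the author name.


LEFT JOIN keeps every row from books (the left table); where author_id has no match in authors, the author columns become NULL. Walk through each book:
  - book 1 (The Iron Gate): author_id=1 -> matches Hill
  - book 2 (The Glass Key): author_id=4 -> matches Perez
  - book 3 (The Last Train): author_id=3 -> matches Wright
  - book 4 (Falling Leaves): author_id=1 -> matches Hill
  - book 5 (Northern Lights): author_id=NULL, no match -> kept with NULL
All 5 rows appear; 1 has NULL author.

SQL:
SELECT a.title, b.name AS author
FROM books a
LEFT JOIN authors b ON a.author_id = b.id

Result:
title           | author
----------------+-------
The Iron Gate   | Hill  
The Glass Key   | Perez 
The Last Train  | Wright
Falling Leaves  | Hill  
Northern Lights | NULL  


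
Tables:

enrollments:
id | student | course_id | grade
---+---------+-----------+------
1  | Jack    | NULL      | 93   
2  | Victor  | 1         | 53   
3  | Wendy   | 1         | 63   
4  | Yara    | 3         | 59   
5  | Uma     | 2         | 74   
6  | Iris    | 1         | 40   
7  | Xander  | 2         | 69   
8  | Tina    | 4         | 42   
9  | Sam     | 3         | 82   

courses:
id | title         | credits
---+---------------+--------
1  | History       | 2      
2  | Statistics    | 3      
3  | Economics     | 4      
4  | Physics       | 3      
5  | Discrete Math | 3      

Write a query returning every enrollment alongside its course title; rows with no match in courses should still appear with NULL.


LEFT JOIN keeps every row from enrollments (the left table); where course_id has no match in courses, the course columns become NULL. Walk through each enrollment:
  - enrollment 1 (Jack): course_id=NULL, no match -> kept with NULL
  - enrollment 2 (Victor): course_id=1 -> matches History
  - enrollment 3 (Wendy): course_id=1 -> matches History
  - enrollment 4 (Yara): course_id=3 -> matches Economics
  - enrollment 5 (Uma): course_id=2 -> matches Statistics
  - enrollment 6 (Iris): course_id=1 -> matches History
  - enrollment 7 (Xander): course_id=2 -> matches Statistics
  - enrollment 8 (Tina): course_id=4 -> matches Physics
  - enrollment 9 (Sam): course_id=3 -> matches Economics
All 9 rows appear; 1 has NULL course.

SQL:
SELECT a.student, b.title AS course
FROM enrollments a
LEFT JOIN courses b ON a.course_id = b.id

Result:
student | course    
--------+-----------
Jack    | NULL      
Victor  | History   
Wendy   | History   
Yara    | Economics 
Uma     | Statistics
Iris    | History   
Xander  | Statistics
Tina    | Physics   
Sam     | Economics 


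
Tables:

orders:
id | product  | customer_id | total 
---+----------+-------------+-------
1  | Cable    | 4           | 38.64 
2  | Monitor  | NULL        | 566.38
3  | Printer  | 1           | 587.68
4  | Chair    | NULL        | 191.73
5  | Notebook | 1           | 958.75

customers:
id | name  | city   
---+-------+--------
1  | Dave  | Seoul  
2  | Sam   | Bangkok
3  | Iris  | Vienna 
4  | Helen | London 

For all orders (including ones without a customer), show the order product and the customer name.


LEFT JOIN keeps every row from orders (the left table); where customer_id has no match in customers, the customer columns become NULL. Walk through each order:
  - order 1 (Cable): customer_id=4 -> matches Helen
  - order 2 (Monitor): customer_id=NULL, no match -> kept with NULL
  - order 3 (Printer): customer_id=1 -> matches Dave
  - order 4 (Chair): customer_id=NULL, no match -> kept with NULL
  - order 5 (Notebook): customer_id=1 -> matches Dave
All 5 rows appear; 2 have NULL customer.

SQL:
SELECT a.product, b.name AS customer
FROM orders a
LEFT JOIN customers b ON a.customer_id = b.id

Result:
product  | customer
---------+---------
Cable    | Helen   
Monitor  | NULL    
Printer  | Dave    
Chair    | NULL    
Notebook | Dave    


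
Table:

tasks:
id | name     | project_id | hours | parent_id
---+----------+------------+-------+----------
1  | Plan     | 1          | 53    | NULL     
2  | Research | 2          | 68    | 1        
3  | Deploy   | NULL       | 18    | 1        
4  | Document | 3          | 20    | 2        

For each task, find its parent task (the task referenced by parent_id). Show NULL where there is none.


This is a self-join: tasks is joined to a second copy of itself, matching each row's parent_id to another row's id. Use LEFT JOIN so rows with parent_id=NULL are kept.
  - task 1 (Plan): parent_id=NULL -> NULL
  - task 2 (Research): parent_id=1 -> Plan
  - task 3 (Deploy): parent_id=1 -> Plan
  - task 4 (Document): parent_id=2 -> Research

SQL:
SELECT a.name AS item, b.name AS parent
FROM tasks a
LEFT JOIN tasks b ON a.parent_id = b.id

Result:
item     | parent  
---------+---------
Plan     | NULL    
Research | Plan    
Deploy   | Plan    
Document | Research


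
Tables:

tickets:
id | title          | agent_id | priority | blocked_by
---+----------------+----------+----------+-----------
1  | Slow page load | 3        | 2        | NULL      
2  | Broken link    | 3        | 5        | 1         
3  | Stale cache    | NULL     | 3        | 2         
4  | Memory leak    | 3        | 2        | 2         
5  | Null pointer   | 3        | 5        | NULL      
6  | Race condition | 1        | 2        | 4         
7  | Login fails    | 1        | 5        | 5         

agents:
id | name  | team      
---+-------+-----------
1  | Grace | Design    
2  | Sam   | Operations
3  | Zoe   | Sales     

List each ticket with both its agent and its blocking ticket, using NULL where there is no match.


Two LEFT JOINs from the same base table tickets: one to agents via agent_id, one to tickets itself via blocked_by. Both are LEFT so every ticket is preserved.
Match against agents:
  - ticket 1 (Slow page load): agent_id=3 -> matches Zoe
  - ticket 2 (Broken link): agent_id=3 -> matches Zoe
  - ticket 3 (Stale cache): agent_id=NULL, no match -> kept with NULL
  - ticket 4 (Memory leak): agent_id=3 -> matches Zoe
  - ticket 5 (Null pointer): agent_id=3 -> matches Zoe
  - ticket 6 (Race condition): agent_id=1 -> matches Grace
  - ticket 7 (Login fails): agent_id=1 -> matches Grace
Match against tickets (self):
  - ticket 1 (Slow page load): blocked_by=NULL -> NULL
  - ticket 2 (Broken link): blocked_by=1 -> Slow page load
  - ticket 3 (Stale cache): blocked_by=2 -> Broken link
  - ticket 4 (Memory leak): blocked_by=2 -> Broken link
  - ticket 5 (Null pointer): blocked_by=NULL -> NULL
  - ticket 6 (Race condition): blocked_by=4 -> Memory leak
  - ticket 7 (Login fails): blocked_by=5 -> Null pointer

SQL:
SELECT a.title, b.name AS agent, c.title AS blocked_by
FROM tickets a
LEFT JOIN agents b ON a.agent_id = b.id
LEFT JOIN tickets c ON a.blocked_by = c.id

Result:
title          | agent | blocked_by    
---------------+-------+---------------
Slow page load | Zoe   | NULL          
Broken link    | Zoe   | Slow page load
Stale cache    | NULL  | Broken link   
Memory leak    | Zoe   | Broken link   
Null pointer   | Zoe   | NULL          
Race condition | Grace | Memory leak   
Login fails    | Grace | Null pointer  


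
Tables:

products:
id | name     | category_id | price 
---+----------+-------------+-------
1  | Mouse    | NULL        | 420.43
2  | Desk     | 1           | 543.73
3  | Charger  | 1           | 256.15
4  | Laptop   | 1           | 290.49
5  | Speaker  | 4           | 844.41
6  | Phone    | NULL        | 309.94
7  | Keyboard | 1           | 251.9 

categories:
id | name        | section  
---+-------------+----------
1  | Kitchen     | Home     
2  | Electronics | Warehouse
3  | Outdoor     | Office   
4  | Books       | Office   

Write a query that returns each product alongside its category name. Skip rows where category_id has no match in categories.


INNER JOIN keeps only products rows whose category_id matches an id in categories. Walk through each product:
  - product 1 (Mouse): category_id=NULL, no match -> dropped
  - product 2 (Desk): category_id=1 -> matches Kitchen
  - product 3 (Charger): category_id=1 -> matches Kitchen
  - product 4 (Laptop): category_id=1 -> matches Kitchen
  - product 5 (Speaker): category_id=4 -> matches Books
  - product 6 (Phone): category_id=NULL, no match -> dropped
  - product 7 (Keyboard): category_id=1 -> matches Kitchen
So 2 of 7 rows are dropped.

SQL:
SELECT a.name, b.name AS category
FROM products a
INNER JOIN categories b ON a.category_id = b.id

Result:
name     | category
---------+---------
Desk     | Kitchen 
Charger  | Kitchen 
Laptop   | Kitchen 
Speaker  | Books   
Keyboard | Kitchen 


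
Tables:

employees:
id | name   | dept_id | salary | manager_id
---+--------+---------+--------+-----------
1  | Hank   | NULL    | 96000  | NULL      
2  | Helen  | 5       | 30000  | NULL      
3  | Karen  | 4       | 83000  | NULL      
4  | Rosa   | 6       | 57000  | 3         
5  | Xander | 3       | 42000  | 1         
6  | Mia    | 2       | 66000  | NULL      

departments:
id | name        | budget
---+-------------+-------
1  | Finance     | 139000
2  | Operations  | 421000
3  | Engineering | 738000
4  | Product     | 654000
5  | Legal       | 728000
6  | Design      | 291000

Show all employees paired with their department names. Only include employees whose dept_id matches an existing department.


INNER JOIN keeps only employees rows whose dept_id matches an id in departments. Walk through each employee:
  - employee 1 (Hank): dept_id=NULL, no match -> dropped
  - employee 2 (Helen): dept_id=5 -> matches Legal
  - employee 3 (Karen): dept_id=4 -> matches Product
  - employee 4 (Rosa): dept_id=6 -> matches Design
  - employee 5 (Xander): dept_id=3 -> matches Engineering
  - employee 6 (Mia): dept_id=2 -> matches Operations
So 1 of 6 rows is dropped.

SQL:
SELECT a.name, b.name AS department
FROM employees a
INNER JOIN departments b ON a.dept_id = b.id

Result:
name   | department 
-------+------------
Helen  | Legal      
Karen  | Product    
Rosa   | Design     
Xander | Engineering
Mia    | Operations 
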